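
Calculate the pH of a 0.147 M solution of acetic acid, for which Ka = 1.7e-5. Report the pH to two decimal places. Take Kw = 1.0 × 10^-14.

CH3COOH ⇌ CH3COO- + H+
Let x = [H+] at equilibrium. Ka = x²/(0.147 − x).
Neglecting x in the denominator: x = √(1.7 × 10^-5 × 0.147) = 1.58 × 10^-3 M
Check: 1.1% ionized — well under 5%, approximation valid.
pH = −log[H+] = −log(1.58 × 10^-3) = 2.80

pH = 2.80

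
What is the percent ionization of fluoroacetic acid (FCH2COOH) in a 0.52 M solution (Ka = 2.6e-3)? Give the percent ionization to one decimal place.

FCH2COOH ⇌ FCH2COO- + H+; let x = [H+] at equilibrium.
Ka = x²/(C₀ − x); solving the quadratic gives x = 3.55 × 10^-2 M.
% ionization = x/C₀ × 100% = 3.55 × 10^-2/0.52 × 100% = 6.8%

6.8%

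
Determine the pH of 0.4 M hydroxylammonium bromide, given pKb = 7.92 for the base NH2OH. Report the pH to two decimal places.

pH = 3.24

NH3OH+ is the conjugate acid of the weak base NH2OH.
Kb = 10^(−7.92) = 1.20 × 10^-8
Ka = Kw/Kb = 1.0×10^-14 / 1.20 × 10^-8 = 8.33 × 10^-7
From the ICE table, Ka = [H+]²/(0.4 − [H+]) = 8.33 × 10^-7.
Assume [H+] ≪ 0.4: [H+] ≈ √(8.33 × 10^-7 × 0.4) = 5.77 × 10^-4 M
([H+]/C₀ = 0.14% < 5%, so the approximation holds.)
pH = −log(5.77 × 10^-4) = 3.24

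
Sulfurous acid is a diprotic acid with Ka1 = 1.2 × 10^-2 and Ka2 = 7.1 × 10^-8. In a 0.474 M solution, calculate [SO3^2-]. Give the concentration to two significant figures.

7.1 × 10^-8 M

First ionization gives [H+] ≈ [HSO3-] = 6.97 × 10^-2 M.
Second step: Ka2 = [H+][SO3^2-]/[HSO3-] ≈ [SO3^2-] (since [H+] ≈ [HSO3-]).
So [SO3^2-] ≈ Ka2.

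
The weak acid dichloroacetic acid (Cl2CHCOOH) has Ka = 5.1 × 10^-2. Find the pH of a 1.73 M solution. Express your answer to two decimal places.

pH = 0.56

Cl2CHCOOH ⇌ Cl2CHCOO- + H+
Ka = x²/(1.73 − x) = 5.1 × 10^-2
x is not negligible relative to C₀; solve x² + 0.051·x − 0.0882 = 0.
x = [−0.051 + √(0.051² + 0.353)]/2 = 2.73 × 10^-1 M
pH = −log[H+] = −log(2.73 × 10^-1) = 0.56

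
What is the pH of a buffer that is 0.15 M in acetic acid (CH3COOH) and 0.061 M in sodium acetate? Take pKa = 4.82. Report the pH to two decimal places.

Henderson–Hasselbalch: pH = pKa + log([CH3COO-]/[CH3COOH]) = 4.82 + log(0.061/0.15)
pH = 4.82 + (-0.391) = 4.43

pH = 4.43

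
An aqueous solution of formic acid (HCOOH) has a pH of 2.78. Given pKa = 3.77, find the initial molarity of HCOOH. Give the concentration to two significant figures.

C₀ = 1.8 × 10^-2 M

[H+] = 10^(-2.78) = 1.66 × 10^-3 M = x
Ka = 10^(−3.77) = 1.70 × 10^-4
Ka = x²/(C₀ − x) ⇒ C₀ = x + x²/Ka
C₀ = 1.66 × 10^-3 + (1.66 × 10^-3)²/(1.70 × 10^-4) = 1.79 × 10^-2 M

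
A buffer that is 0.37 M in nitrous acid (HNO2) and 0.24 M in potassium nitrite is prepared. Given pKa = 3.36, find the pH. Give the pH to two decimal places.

Using pH = pKa + log([base]/[acid]) with [base]/[acid] = 0.24/0.37:
pH = 3.36 + (-0.188) = 3.17

pH = 3.17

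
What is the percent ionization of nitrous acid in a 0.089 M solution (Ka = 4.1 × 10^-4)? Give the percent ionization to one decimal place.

HNO2 ⇌ NO2- + H+; let x = [H+] at equilibrium.
Ka = x²/(C₀ − x); solving the quadratic gives x = 5.84 × 10^-3 M.
% ionization = x/C₀ × 100% = 5.84 × 10^-3/0.089 × 100% = 6.6%

6.6%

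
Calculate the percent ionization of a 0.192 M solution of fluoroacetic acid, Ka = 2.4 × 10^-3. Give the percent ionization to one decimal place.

10.6%

FCH2COOH ⇌ FCH2COO- + H+; let x = [H+] at equilibrium.
Solve x² + 0.0024x − 0.000461 = 0 → x = 2.03 × 10^-2 M
% ionization = x/C₀ × 100% = 2.03 × 10^-2/0.192 × 100% = 10.6%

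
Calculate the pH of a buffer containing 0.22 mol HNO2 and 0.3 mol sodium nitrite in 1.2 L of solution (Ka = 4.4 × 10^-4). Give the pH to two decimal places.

pH = 3.49

pKa = −log(4.4 × 10^-4) = 3.357
Using pH = pKa + log([base]/[acid]) with [base]/[acid] = 0.3/0.22:
pH = 3.357 + (+0.135) = 3.49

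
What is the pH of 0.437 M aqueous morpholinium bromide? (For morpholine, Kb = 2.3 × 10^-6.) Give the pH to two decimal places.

C4H8ONH2+ is the conjugate acid of the weak base C4H8ONH.
Ka = Kw/Kb = 1.0×10^-14 / 2.3 × 10^-6 = 4.35 × 10^-9
From the ICE table, Ka = x²/(0.437 − x) = 4.35 × 10^-9.
Assume x ≪ 0.437: x ≈ √(4.35 × 10^-9 × 0.437) = 4.36 × 10^-5 M
pH = −log(4.36 × 10^-5) = 4.36

pH = 4.36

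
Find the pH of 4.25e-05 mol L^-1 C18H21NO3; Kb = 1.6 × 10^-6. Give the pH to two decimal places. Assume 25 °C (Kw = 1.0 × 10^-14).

C18H21NO3 + H2O ⇌ C18H22NO3+ + OH-
Kb = [OH-]²/(4.25e-05 − [OH-]) = 1.6 × 10^-6
[OH-] is not negligible relative to C₀; solve [OH-]² + 1.6e-06·[OH-] − 6.8e-11 = 0.
[OH-] = (−Kb + √(Kb² + 4·Kb·C₀))/2 = 7.48 × 10^-6 M
pOH = 5.13, so pH = 14.00 − pOH = 8.87

pH = 8.87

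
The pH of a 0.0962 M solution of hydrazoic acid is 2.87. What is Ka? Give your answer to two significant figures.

[H+] = 10^(-2.87) = 1.35 × 10^-3 M
At equilibrium [HA] = 0.0962 − 1.35 × 10^-3 = 9.48 × 10^-2 M
Ka = [H+][A-]/[HA] = (1.35 × 10^-3)² / 9.48 × 10^-2 = 1.9 × 10^-5

Ka = 1.9 × 10^-5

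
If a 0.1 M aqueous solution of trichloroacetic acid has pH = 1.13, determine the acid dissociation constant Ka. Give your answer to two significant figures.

Ka = 2.1 × 10^-1

[H+] = 10^(-1.13) = 7.41 × 10^-2 M
At equilibrium [HA] = 0.1 − 7.41 × 10^-2 = 2.59 × 10^-2 M
Ka = [H+][A-]/[HA] = (7.41 × 10^-2)² / 2.59 × 10^-2 = 2.1 × 10^-1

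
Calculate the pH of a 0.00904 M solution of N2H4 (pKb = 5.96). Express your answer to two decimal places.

pH = 10.00

N2H4 + H2O ⇌ N2H5+ + OH-
Kb = 10^(−5.96) = 1.10 × 10^-6
Kb = [OH-]²/(0.00904 − [OH-]) = 1.10 × 10^-6
Assume [OH-] ≪ 0.00904: [OH-] ≈ √(1.10 × 10^-6 × 0.00904) = 9.97 × 10^-5 M
([OH-]/C₀ = 1.1% < 5%, so the approximation holds.)
pOH = 4.00, so pH = 14.00 − pOH = 10.00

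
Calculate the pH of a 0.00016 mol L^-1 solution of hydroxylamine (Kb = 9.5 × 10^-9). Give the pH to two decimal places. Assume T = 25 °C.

pH = 8.09

NH2OH + H2O ⇌ NH3OH+ + OH-
Kb = [OH-]²/(0.00016 − [OH-]) = 9.5 × 10^-9
Assume [OH-] ≪ 0.00016: [OH-] ≈ √(9.5 × 10^-9 × 0.00016) = 1.23 × 10^-6 M
pOH = −log(1.23 × 10^-6) = 5.91; pH = 14.00 − 5.91 = 8.09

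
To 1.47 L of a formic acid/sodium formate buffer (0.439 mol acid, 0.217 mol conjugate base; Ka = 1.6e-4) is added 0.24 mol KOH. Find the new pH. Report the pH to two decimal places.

pH = 4.16

After neutralization: n(HCOOH) = 0.199 mol, n(HCOO-) = 0.457 mol.
pKa = −log(1.6 × 10^-4) = 3.796
pH = pKa + log([A⁻]/[HA]) = 3.796 + log(0.457/0.199) = 3.796 +0.361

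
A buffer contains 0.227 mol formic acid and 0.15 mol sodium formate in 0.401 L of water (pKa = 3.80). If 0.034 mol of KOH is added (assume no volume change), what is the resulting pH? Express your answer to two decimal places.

After neutralization: n(HCOOH) = 0.193 mol, n(HCOO-) = 0.184 mol.
pH = pKa + log(n_HCOO-/n_HCOOH) = 3.80 + log(0.184/0.193) = 3.80 + (-0.021)

pH = 3.78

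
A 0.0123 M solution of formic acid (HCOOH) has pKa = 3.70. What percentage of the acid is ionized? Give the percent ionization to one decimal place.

HCOOH ⇌ HCOO- + H+; let x = [H+] at equilibrium.
Ka = 10^(−3.70) = 2.00 × 10^-4
Ka = x²/(C₀ − x); solving the quadratic gives x = 1.47 × 10^-3 M.
% ionization = x/C₀ × 100% = 1.47 × 10^-3/0.0123 × 100% = 12.0%

12.0%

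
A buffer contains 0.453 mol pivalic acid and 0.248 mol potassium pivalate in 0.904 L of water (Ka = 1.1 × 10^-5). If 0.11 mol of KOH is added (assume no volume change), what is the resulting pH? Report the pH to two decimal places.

pH = 4.98

OH- converts (CH3)3CCOOH to (CH3)3CCOO-: (CH3)3CCOOH → 0.343 mol, (CH3)3CCOO- → 0.358 mol.
pKa = −log(1.1 × 10^-5) = 4.959
Henderson–Hasselbalch with mole ratio 0.358/0.343: pH = 4.959 + (+0.019)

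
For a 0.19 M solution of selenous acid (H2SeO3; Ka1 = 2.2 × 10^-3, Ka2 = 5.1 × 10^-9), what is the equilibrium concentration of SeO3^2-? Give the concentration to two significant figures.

5.1 × 10^-9 M

First ionization gives [H+] ≈ [HSeO3-] = 1.94 × 10^-2 M.
Second step: Ka2 = [H+][SeO3^2-]/[HSeO3-] ≈ [SeO3^2-] (since [H+] ≈ [HSeO3-]).
So [SeO3^2-] ≈ Ka2.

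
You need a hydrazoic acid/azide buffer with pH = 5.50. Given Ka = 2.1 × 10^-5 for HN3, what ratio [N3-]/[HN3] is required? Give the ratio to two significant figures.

pKa = -log(2.1 × 10^-5) = 4.678
pH = pKa + log(r) ⇒ log(r) = 5.50 − 4.678 = +0.822
r = [N3-]/[HN3] = 10^(+0.822) = 6.64

ratio = 6.6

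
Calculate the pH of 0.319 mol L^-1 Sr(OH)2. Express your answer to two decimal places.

Sr(OH)2 is a strong base (each formula unit releases 2 OH-); [OH-] = 0.638 M.
pOH = -log(0.638) = 0.20
pH = 14.00 - 0.20 = 13.80

pH = 13.80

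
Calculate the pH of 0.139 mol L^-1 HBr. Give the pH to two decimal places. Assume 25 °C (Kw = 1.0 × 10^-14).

pH = 0.86

HBr is a strong acid and dissociates completely, so [H+] = 0.139 M.
pH = -log(0.139) = 0.86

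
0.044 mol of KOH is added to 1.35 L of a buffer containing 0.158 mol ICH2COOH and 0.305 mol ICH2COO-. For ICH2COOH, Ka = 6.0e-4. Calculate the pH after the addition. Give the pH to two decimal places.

After neutralization: n(ICH2COOH) = 0.114 mol, n(ICH2COO-) = 0.349 mol.
pKa = −log(6.0 × 10^-4) = 3.222
pH = pKa + log([A⁻]/[HA]) = 3.222 + log(0.349/0.114) = 3.222 +0.486

pH = 3.71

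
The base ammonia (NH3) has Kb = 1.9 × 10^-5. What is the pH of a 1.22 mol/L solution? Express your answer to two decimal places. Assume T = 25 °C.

pH = 11.68

NH3 + H2O ⇌ NH4+ + OH-
Kb = [OH-]²/(1.22 − [OH-]) = 1.9 × 10^-5
Neglecting [OH-] in the denominator: [OH-] = √(1.9 × 10^-5 × 1.22) = 4.81 × 10^-3 M
pOH = −log(4.81 × 10^-3) = 2.32; pH = 14.00 − 2.32 = 11.68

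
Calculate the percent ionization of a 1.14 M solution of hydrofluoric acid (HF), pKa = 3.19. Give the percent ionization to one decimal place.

HF ⇌ F- + H+; let x = [H+] at equilibrium.
Ka = 10^(−3.19) = 6.46 × 10^-4
x ≈ √(Ka·C₀) = √(6.46 × 10^-4 × 1.14) = 2.71 × 10^-2 M
Fraction ionized = 2.71 × 10^-2 / 1.14 = 0.0238 → 2.4%

2.4%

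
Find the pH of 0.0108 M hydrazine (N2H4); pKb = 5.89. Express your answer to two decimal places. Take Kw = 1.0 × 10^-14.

pH = 10.07

N2H4 + H2O ⇌ N2H5+ + OH-
Kb = 10^(−5.89) = 1.29 × 10^-6
Kb = [OH-]²/(0.0108 − [OH-]) = 1.29 × 10^-6
Assume [OH-] ≪ 0.0108: [OH-] ≈ √(1.29 × 10^-6 × 0.0108) = 1.18 × 10^-4 M
pOH = 3.93, so pH = 14.00 − pOH = 10.07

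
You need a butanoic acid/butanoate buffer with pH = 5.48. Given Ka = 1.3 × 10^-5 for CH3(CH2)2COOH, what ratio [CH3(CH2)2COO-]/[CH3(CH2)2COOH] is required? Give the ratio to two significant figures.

pKa = -log(1.3 × 10^-5) = 4.886
pH = pKa + log(r) ⇒ log(r) = 5.48 − 4.886 = +0.594
r = [CH3(CH2)2COO-]/[CH3(CH2)2COOH] = 10^(+0.594) = 3.93

ratio = 3.9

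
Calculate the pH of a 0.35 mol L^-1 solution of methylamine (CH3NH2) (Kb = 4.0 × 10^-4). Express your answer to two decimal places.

CH3NH2 + H2O ⇌ CH3NH3+ + OH-
Kb = [OH-]²/(0.35 − [OH-]) = 4.0 × 10^-4
Neglecting [OH-] in the denominator: [OH-] = √(4.0 × 10^-4 × 0.35) = 1.18 × 10^-2 M
pOH = 1.93, so pH = 14.00 − pOH = 12.07

pH = 12.07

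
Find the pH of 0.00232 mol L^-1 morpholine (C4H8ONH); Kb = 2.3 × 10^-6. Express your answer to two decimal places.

pH = 9.86

C4H8ONH + H2O ⇌ C4H8ONH2+ + OH-
Let x = [OH-] at equilibrium. Kb = x²/(0.00232 − x).
Since Kb ≪ C₀, x ≈ √(Kb·C₀) = 7.30 × 10^-5 M.
Check: 3.1% ionized — well under 5%, approximation valid.
pOH = −log(7.30 × 10^-5) = 4.14; pH = 14.00 − 4.14 = 9.86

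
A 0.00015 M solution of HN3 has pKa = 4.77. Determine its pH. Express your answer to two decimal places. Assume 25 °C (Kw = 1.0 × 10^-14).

pH = 4.37

HN3 ⇌ N3- + H+
Ka = 10^(−4.77) = 1.70 × 10^-5
From the ICE table, Ka = [H+]²/(0.00015 − [H+]) = 1.70 × 10^-5.
The 5% rule fails; solving [H+]² + Ka·[H+] − Ka·C₀ = 0 exactly:
[H+] = (−Ka + √(Ka² + 4·Ka·C₀))/2 = 4.27 × 10^-5 M
pH = −log[H+] = −log(4.27 × 10^-5) = 4.37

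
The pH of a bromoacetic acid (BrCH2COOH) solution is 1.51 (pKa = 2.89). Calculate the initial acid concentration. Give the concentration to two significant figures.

C₀ = 7.7 × 10^-1 M

[H+] = 10^(-1.51) = 3.09 × 10^-2 M = x
Ka = 10^(−2.89) = 1.29 × 10^-3
Ka = x²/(C₀ − x) ⇒ C₀ = x + x²/Ka
C₀ = 3.09 × 10^-2 + (3.09 × 10^-2)²/(1.29 × 10^-3) = 7.71 × 10^-1 M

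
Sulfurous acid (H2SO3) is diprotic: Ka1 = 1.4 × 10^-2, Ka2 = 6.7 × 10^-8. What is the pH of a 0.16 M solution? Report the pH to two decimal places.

Ka1 ≫ Ka2, so treat the first dissociation as the only significant source of H+.
Ka1 = x²/(0.16 − x) = 1.4 × 10^-2
Solving the quadratic: x = (−Ka1 + √(Ka1² + 4·Ka1·C₀))/2 = 4.08 × 10^-2 M
pH = −log(4.08 × 10^-2) = 1.39

pH = 1.39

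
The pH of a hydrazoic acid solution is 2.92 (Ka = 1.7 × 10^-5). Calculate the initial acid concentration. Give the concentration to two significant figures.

C₀ = 8.6 × 10^-2 M

[H+] = 10^(-2.92) = 1.20 × 10^-3 M = x
Ka = x²/(C₀ − x) ⇒ C₀ = x + x²/Ka
C₀ = 1.20 × 10^-3 + (1.20 × 10^-3)²/(1.7 × 10^-5) = 8.59 × 10^-2 M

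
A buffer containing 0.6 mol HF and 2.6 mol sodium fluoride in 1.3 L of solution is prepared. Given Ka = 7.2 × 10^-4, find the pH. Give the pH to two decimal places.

pH = 3.78

pKa = −log(7.2 × 10^-4) = 3.143
Henderson–Hasselbalch: pH = pKa + log([F-]/[HF]) = 3.143 + log(2.6/0.6)
pH = 3.143 + (+0.637) = 3.78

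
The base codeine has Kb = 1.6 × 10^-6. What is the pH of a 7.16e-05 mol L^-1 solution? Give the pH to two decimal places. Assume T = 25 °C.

pH = 9.00

C18H21NO3 + H2O ⇌ C18H22NO3+ + OH-
Kb = [OH-]²/(7.16e-05 − [OH-]) = 1.6 × 10^-6
The 5% rule fails; solving [OH-]² + Kb·[OH-] − Kb·C₀ = 0 exactly:
[OH-] = (−Kb + √(Kb² + 4·Kb·C₀))/2 = 9.93 × 10^-6 M
pOH = −log(9.93 × 10^-6) = 5.00; pH = 14.00 − 5.00 = 9.00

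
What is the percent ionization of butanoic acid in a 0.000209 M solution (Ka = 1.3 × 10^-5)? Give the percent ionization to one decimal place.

CH3(CH2)2COOH ⇌ CH3(CH2)2COO- + H+; let x = [H+] at equilibrium.
Ka = x²/(C₀ − x); solving the quadratic gives x = 4.60 × 10^-5 M.
Fraction ionized = 4.60 × 10^-5 / 0.000209 = 0.2201 → 22.0%

22.0%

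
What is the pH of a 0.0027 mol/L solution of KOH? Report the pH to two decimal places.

KOH is a strong base; [OH-] = 0.0027 M.
pOH = -log(0.0027) = 2.57
pH = 14.00 - 2.57 = 11.43

pH = 11.43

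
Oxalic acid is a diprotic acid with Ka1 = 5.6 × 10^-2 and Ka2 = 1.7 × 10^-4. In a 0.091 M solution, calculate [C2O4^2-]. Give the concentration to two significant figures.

1.7 × 10^-4 M

First ionization gives [H+] ≈ [HC2O4-] = 4.87 × 10^-2 M.
Second step: Ka2 = [H+][C2O4^2-]/[HC2O4-] ≈ [C2O4^2-] (since [H+] ≈ [HC2O4-]).
So [C2O4^2-] ≈ Ka2.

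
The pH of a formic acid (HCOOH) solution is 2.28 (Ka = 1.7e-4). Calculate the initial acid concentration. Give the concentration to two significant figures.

[H+] = 10^(-2.28) = 5.25 × 10^-3 M = x
Ka = x²/(C₀ − x) ⇒ C₀ = x + x²/Ka
C₀ = 5.25 × 10^-3 + (5.25 × 10^-3)²/(1.7 × 10^-4) = 1.67 × 10^-1 M

C₀ = 1.7 × 10^-1 M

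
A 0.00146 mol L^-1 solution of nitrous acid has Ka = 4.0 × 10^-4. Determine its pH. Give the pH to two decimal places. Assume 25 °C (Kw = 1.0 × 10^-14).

HNO2 ⇌ NO2- + H+
From the ICE table, Ka = [H+]²/(0.00146 − [H+]) = 4.0 × 10^-4.
Here C₀/Ka ≈ 3.65, so the small-[H+] approximation fails. Use the quadratic:
[H+] = (−Ka + √(Ka² + 4·Ka·C₀))/2 = 5.90 × 10^-4 M
pH = −log(5.90 × 10^-4) = 3.23

pH = 3.23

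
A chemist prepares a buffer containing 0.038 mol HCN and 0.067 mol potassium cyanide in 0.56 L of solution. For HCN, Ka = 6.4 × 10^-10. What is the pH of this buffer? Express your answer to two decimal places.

pKa = −log(6.4 × 10^-10) = 9.194
Henderson–Hasselbalch: pH = pKa + log([CN-]/[HCN]) = 9.194 + log(0.067/0.038)
pH = 9.194 + (+0.246) = 9.44

pH = 9.44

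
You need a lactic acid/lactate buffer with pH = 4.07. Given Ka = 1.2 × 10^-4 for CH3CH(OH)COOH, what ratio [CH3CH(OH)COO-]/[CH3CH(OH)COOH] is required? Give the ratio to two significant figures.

ratio = 1.4

pKa = -log(1.2 × 10^-4) = 3.921
pH = pKa + log(r) ⇒ log(r) = 4.07 − 3.921 = +0.149
r = [CH3CH(OH)COO-]/[CH3CH(OH)COOH] = 10^(+0.149) = 1.41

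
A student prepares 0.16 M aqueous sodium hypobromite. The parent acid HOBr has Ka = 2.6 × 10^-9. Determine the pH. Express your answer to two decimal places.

pH = 10.89

OBr- is the conjugate base of the weak acid HOBr.
Kb = Kw/Ka = 1.0×10^-14 / 2.6 × 10^-9 = 3.85 × 10^-6
From the ICE table, Kb = x²/(0.16 − x) = 3.85 × 10^-6.
Neglecting x in the denominator: x = √(3.85 × 10^-6 × 0.16) = 7.85 × 10^-4 M
(x/C₀ = 0.49% < 5%, so the approximation holds.)
pOH = 3.11, so pH = 14.00 − pOH = 10.89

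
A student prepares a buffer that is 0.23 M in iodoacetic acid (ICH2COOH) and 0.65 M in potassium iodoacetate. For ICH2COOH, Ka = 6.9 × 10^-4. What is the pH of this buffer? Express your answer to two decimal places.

pKa = −log(6.9 × 10^-4) = 3.161
Using pH = pKa + log([base]/[acid]) with [base]/[acid] = 0.65/0.23:
pH = 3.161 + (+0.451) = 3.61

pH = 3.61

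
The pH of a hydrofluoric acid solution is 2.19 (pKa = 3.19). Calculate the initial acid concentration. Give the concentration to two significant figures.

[H+] = 10^(-2.19) = 6.46 × 10^-3 M = x
Ka = 10^(−3.19) = 6.46 × 10^-4
Ka = x²/(C₀ − x) ⇒ C₀ = x + x²/Ka
C₀ = 6.46 × 10^-3 + (6.46 × 10^-3)²/(6.46 × 10^-4) = 7.11 × 10^-2 M

C₀ = 7.1 × 10^-2 M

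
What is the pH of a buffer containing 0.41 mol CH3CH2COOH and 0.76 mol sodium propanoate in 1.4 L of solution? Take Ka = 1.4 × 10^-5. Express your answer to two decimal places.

pH = 5.12

pKa = −log(1.4 × 10^-5) = 4.854
pH = pKa + log([A⁻]/[HA]) = 4.854 + log(0.76/0.41)
pH = 4.854 + (+0.268) = 5.12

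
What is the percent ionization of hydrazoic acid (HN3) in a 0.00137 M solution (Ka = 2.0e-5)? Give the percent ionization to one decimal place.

HN3 ⇌ N3- + H+; let x = [H+] at equilibrium.
Ka = x²/(C₀ − x); solving the quadratic gives x = 1.56 × 10^-4 M.
% ionization = x/C₀ × 100% = 1.56 × 10^-4/0.00137 × 100% = 11.4%

11.4%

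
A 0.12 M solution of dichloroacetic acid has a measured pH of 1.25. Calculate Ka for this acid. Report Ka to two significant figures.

[H+] = 10^(-1.25) = 5.62 × 10^-2 M
At equilibrium [HA] = 0.12 − 5.62 × 10^-2 = 6.38 × 10^-2 M
Ka = [H+][A-]/[HA] = (5.62 × 10^-2)² / 6.38 × 10^-2 = 5.0 × 10^-2

Ka = 5.0 × 10^-2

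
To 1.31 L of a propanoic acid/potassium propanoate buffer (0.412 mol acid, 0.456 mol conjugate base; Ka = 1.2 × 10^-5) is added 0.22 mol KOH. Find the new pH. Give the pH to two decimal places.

pH = 5.47

OH- converts CH3CH2COOH to CH3CH2COO-: CH3CH2COOH → 0.192 mol, CH3CH2COO- → 0.676 mol.
pKa = −log(1.2 × 10^-5) = 4.921
pH = pKa + log([A⁻]/[HA]) = 4.921 + log(0.676/0.192) = 4.921 +0.547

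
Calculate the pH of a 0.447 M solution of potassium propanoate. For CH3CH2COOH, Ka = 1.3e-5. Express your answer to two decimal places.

pH = 9.27

CH3CH2COO- is the conjugate base of the weak acid CH3CH2COOH.
Kb = Kw/Ka = 1.0×10^-14 / 1.3 × 10^-5 = 7.69 × 10^-10
Kb = [OH-]²/(0.447 − [OH-]) = 7.69 × 10^-10
Assume [OH-] ≪ 0.447: [OH-] ≈ √(7.69 × 10^-10 × 0.447) = 1.85 × 10^-5 M
pOH = 4.73, so pH = 14.00 − pOH = 9.27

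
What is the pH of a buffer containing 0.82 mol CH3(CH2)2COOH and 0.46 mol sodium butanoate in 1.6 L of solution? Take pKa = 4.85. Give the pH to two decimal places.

Henderson–Hasselbalch: pH = pKa + log([CH3(CH2)2COO-]/[CH3(CH2)2COOH]) = 4.85 + log(0.46/0.82)
pH = 4.85 + (-0.251) = 4.60

pH = 4.60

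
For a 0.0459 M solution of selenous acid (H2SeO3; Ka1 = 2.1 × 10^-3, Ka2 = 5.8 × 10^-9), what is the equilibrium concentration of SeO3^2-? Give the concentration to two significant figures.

First ionization gives [H+] ≈ [HSeO3-] = 8.82 × 10^-3 M.
Second step: Ka2 = [H+][SeO3^2-]/[HSeO3-] ≈ [SeO3^2-] (since [H+] ≈ [HSeO3-]).
So [SeO3^2-] ≈ Ka2.

5.8 × 10^-9 M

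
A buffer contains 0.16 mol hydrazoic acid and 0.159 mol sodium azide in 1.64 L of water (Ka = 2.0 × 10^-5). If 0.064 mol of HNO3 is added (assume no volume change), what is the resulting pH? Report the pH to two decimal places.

After neutralization: n(HN3) = 0.224 mol, n(N3-) = 0.095 mol.
pKa = −log(2.0 × 10^-5) = 4.699
pH = pKa + log(n_N3-/n_HN3) = 4.699 + log(0.095/0.224) = 4.699 + (-0.373)

pH = 4.33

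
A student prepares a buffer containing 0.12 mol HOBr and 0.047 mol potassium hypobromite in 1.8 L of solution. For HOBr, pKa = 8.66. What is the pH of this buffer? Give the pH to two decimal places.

pH = 8.25

Henderson–Hasselbalch: pH = pKa + log([OBr-]/[HOBr]) = 8.66 + log(0.047/0.12)
pH = 8.66 + (-0.407) = 8.25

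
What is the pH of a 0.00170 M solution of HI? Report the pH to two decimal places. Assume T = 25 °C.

pH = 2.77

HI is a strong acid and dissociates completely, so [H+] = 0.00170 M.
pH = -log(0.0017) = 2.77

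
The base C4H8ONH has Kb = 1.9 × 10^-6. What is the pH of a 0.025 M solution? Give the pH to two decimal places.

C4H8ONH + H2O ⇌ C4H8ONH2+ + OH-
Kb = [OH-]²/(0.025 − [OH-]) = 1.9 × 10^-6
Assume [OH-] ≪ 0.025: [OH-] ≈ √(1.9 × 10^-6 × 0.025) = 2.18 × 10^-4 M
pOH = −log(2.18 × 10^-4) = 3.66; pH = 14.00 − 3.66 = 10.34

pH = 10.34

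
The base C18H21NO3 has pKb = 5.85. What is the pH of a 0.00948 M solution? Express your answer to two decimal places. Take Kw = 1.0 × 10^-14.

C18H21NO3 + H2O ⇌ C18H22NO3+ + OH-
Kb = 10^(−5.85) = 1.41 × 10^-6
Kb = [OH-]²/(0.00948 − [OH-]) = 1.41 × 10^-6
Neglecting [OH-] in the denominator: [OH-] = √(1.41 × 10^-6 × 0.00948) = 1.16 × 10^-4 M
([OH-]/C₀ = 1.2% < 5%, so the approximation holds.)
pOH = 3.94, so pH = 14.00 − pOH = 10.06

pH = 10.06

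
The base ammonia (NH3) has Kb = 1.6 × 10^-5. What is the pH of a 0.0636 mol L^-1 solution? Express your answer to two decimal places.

pH = 11.00

NH3 + H2O ⇌ NH4+ + OH-
From the ICE table, Kb = [OH-]²/(0.0636 − [OH-]) = 1.6 × 10^-5.
Since Kb ≪ C₀, [OH-] ≈ √(Kb·C₀) = 1.01 × 10^-3 M.
Check: 1.6% ionized — well under 5%, approximation valid.
pOH = −log(1.01 × 10^-3) = 3.00; pH = 14.00 − 3.00 = 11.00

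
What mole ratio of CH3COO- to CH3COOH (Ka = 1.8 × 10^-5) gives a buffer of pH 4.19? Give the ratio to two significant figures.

ratio = 0.28

pKa = -log(1.8 × 10^-5) = 4.745
pH = pKa + log(r) ⇒ log(r) = 4.19 − 4.745 = -0.555
r = [CH3COO-]/[CH3COOH] = 10^(-0.555) = 0.279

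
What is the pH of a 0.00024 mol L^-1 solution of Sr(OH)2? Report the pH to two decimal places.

Sr(OH)2 is a strong base (each formula unit releases 2 OH-); [OH-] = 0.00048 M.
pOH = -log(0.00048) = 3.32
pH = 14.00 - 3.32 = 10.68

pH = 10.68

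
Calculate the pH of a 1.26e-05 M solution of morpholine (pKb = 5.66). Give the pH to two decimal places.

pH = 8.63

C4H8ONH + H2O ⇌ C4H8ONH2+ + OH-
Kb = 10^(−5.66) = 2.19 × 10^-6
Let x = [OH-] at equilibrium. Kb = x²/(1.26e-05 − x).
Here C₀/Kb ≈ 5.75, so the small-x approximation fails. Use the quadratic:
x = [−2.19e-06 + √(2.19e-06² + 1.1e-10)]/2 = 4.27 × 10^-6 M
pOH = 5.37, so pH = 14.00 − pOH = 8.63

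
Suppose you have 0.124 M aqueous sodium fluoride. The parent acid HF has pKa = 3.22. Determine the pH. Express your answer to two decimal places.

F- is the conjugate base of the weak acid HF.
Ka = 10^(−3.22) = 6.03 × 10^-4
Kb = Kw/Ka = 1.0×10^-14 / 6.03 × 10^-4 = 1.66 × 10^-11
Kb = [OH-]²/(0.124 − [OH-]) = 1.66 × 10^-11
Assume [OH-] ≪ 0.124: [OH-] ≈ √(1.66 × 10^-11 × 0.124) = 1.43 × 10^-6 M
([OH-]/C₀ = 0.0012% < 5%, so the approximation holds.)
pOH = −log(1.43 × 10^-6) = 5.84; pH = 14.00 − 5.84 = 8.16

pH = 8.16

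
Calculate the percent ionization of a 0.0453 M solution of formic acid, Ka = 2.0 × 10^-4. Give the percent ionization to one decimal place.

6.4%

HCOOH ⇌ HCOO- + H+; let x = [H+] at equilibrium.
Solve x² + 0.0002x − 9.06e-06 = 0 → x = 2.91 × 10^-3 M
% ionization = x/C₀ × 100% = 2.91 × 10^-3/0.0453 × 100% = 6.4%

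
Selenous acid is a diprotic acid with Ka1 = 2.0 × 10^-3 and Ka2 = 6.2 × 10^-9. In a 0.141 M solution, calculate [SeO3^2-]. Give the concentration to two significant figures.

First ionization gives [H+] ≈ [HSeO3-] = 1.58 × 10^-2 M.
Second step: Ka2 = [H+][SeO3^2-]/[HSeO3-] ≈ [SeO3^2-] (since [H+] ≈ [HSeO3-]).
So [SeO3^2-] ≈ Ka2.

6.2 × 10^-9 M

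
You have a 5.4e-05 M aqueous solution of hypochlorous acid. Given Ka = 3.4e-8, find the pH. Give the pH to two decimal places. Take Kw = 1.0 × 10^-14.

pH = 5.87

HOCl ⇌ OCl- + H+
Ka = x²/(5.4e-05 − x) = 3.4 × 10^-8
Assume x ≪ 5.4e-05: x ≈ √(3.4 × 10^-8 × 5.4e-05) = 1.35 × 10^-6 M
Check: 2.5% ionized — well under 5%, approximation valid.
pH = −log(1.35 × 10^-6) = 5.87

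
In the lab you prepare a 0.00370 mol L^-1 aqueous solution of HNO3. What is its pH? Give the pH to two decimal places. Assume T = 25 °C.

HNO3 is a strong acid and dissociates completely, so [H+] = 0.00370 M.
pH = -log(0.0037) = 2.43

pH = 2.43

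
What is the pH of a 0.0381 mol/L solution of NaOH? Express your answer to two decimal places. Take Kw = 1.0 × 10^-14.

pH = 12.58

NaOH is a strong base; [OH-] = 0.0381 M.
pOH = -log(0.0381) = 1.42
pH = 14.00 - 1.42 = 12.58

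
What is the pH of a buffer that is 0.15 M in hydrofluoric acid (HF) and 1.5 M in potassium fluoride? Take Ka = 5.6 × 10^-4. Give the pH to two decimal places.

pH = 4.25

pKa = −log(5.6 × 10^-4) = 3.252
Henderson–Hasselbalch: pH = pKa + log([F-]/[HF]) = 3.252 + log(1.5/0.15)
pH = 3.252 + (+1.000) = 4.25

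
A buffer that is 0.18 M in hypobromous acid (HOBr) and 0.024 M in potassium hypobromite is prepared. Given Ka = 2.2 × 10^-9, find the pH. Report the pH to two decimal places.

pKa = −log(2.2 × 10^-9) = 8.658
Using pH = pKa + log([base]/[acid]) with [base]/[acid] = 0.024/0.18:
pH = 8.658 + (-0.875) = 7.78

pH = 7.78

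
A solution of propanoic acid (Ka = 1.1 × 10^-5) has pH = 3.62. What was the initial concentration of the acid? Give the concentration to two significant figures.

[H+] = 10^(-3.62) = 2.40 × 10^-4 M = x
Ka = x²/(C₀ − x) ⇒ C₀ = x + x²/Ka
C₀ = 2.40 × 10^-4 + (2.40 × 10^-4)²/(1.1 × 10^-5) = 5.48 × 10^-3 M

C₀ = 5.5 × 10^-3 M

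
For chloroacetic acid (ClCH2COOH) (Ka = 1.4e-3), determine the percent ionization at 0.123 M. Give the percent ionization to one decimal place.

ClCH2COOH ⇌ ClCH2COO- + H+; let x = [H+] at equilibrium.
Solve x² + 0.0014x − 0.000172 = 0 → x = 1.24 × 10^-2 M
Fraction ionized = 1.24 × 10^-2 / 0.123 = 0.1008 → 10.1%

10.1%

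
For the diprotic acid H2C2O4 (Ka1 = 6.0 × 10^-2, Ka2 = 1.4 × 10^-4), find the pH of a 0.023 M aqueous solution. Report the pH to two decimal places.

pH = 1.75

Since Ka1 ≫ Ka2, the first ionization dominates [H+].
Ka1 = x²/(0.023 − x) = 6.0 × 10^-2
Solving the quadratic: x = (−Ka1 + √(Ka1² + 4·Ka1·C₀))/2 = 1.77 × 10^-2 M
pH = −log(1.77 × 10^-2) = 1.75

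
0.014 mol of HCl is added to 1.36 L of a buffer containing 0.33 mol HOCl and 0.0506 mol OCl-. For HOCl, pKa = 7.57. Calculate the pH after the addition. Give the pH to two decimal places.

pH = 6.60

Added H+ converts OCl- to HOCl: HOCl → 0.344 mol, OCl- → 0.0366 mol.
pH = pKa + log([A⁻]/[HA]) = 7.57 + log(0.0366/0.344) = 7.57 -0.973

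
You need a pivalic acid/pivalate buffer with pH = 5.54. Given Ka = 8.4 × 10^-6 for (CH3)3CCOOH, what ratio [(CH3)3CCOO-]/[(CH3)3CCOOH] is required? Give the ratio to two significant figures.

pKa = -log(8.4 × 10^-6) = 5.076
pH = pKa + log(r) ⇒ log(r) = 5.54 − 5.076 = +0.464
r = [(CH3)3CCOO-]/[(CH3)3CCOOH] = 10^(+0.464) = 2.91

ratio = 2.9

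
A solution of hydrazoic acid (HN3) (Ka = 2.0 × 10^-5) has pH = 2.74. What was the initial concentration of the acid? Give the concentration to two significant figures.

C₀ = 1.7 × 10^-1 M

[H+] = 10^(-2.74) = 1.82 × 10^-3 M = x
Ka = x²/(C₀ − x) ⇒ C₀ = x + x²/Ka
C₀ = 1.82 × 10^-3 + (1.82 × 10^-3)²/(2.0 × 10^-5) = 1.67 × 10^-1 M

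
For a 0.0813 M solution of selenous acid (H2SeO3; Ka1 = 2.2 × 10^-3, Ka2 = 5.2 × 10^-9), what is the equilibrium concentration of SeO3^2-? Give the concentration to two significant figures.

First ionization gives [H+] ≈ [HSeO3-] = 1.23 × 10^-2 M.
Second step: Ka2 = [H+][SeO3^2-]/[HSeO3-] ≈ [SeO3^2-] (since [H+] ≈ [HSeO3-]).
So [SeO3^2-] ≈ Ka2.

5.2 × 10^-9 M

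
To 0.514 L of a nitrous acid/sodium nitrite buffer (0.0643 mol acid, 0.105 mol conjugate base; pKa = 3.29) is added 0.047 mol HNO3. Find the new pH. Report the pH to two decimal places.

pH = 3.01

Added H+ converts NO2- to HNO2: HNO2 → 0.111 mol, NO2- → 0.058 mol.
pH = pKa + log(n_NO2-/n_HNO2) = 3.29 + log(0.058/0.111) = 3.29 + (-0.282)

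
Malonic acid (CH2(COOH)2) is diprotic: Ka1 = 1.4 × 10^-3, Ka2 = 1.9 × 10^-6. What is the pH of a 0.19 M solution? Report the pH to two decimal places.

pH = 1.81

Since Ka1 ≫ Ka2, the first ionization dominates [H+].
Ka1 = x²/(0.19 − x) = 1.4 × 10^-3
Solving the quadratic: x = (−Ka1 + √(Ka1² + 4·Ka1·C₀))/2 = 1.56 × 10^-2 M
pH = −log(1.56 × 10^-2) = 1.81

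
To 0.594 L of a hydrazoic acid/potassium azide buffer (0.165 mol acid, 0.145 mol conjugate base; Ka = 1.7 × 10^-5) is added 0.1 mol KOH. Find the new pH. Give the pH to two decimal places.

OH- converts HN3 to N3-: HN3 → 0.065 mol, N3- → 0.245 mol.
pKa = −log(1.7 × 10^-5) = 4.770
Henderson–Hasselbalch with mole ratio 0.245/0.065: pH = 4.770 + (+0.576)

pH = 5.35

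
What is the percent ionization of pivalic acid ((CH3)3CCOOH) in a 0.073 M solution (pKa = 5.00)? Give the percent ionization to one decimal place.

1.2%

(CH3)3CCOOH ⇌ (CH3)3CCOO- + H+; let x = [H+] at equilibrium.
Ka = 10^(−5.00) = 1.00 × 10^-5
x ≈ √(Ka·C₀) = √(1.00 × 10^-5 × 0.073) = 8.54 × 10^-4 M
Fraction ionized = 8.54 × 10^-4 / 0.073 = 0.0117 → 1.2%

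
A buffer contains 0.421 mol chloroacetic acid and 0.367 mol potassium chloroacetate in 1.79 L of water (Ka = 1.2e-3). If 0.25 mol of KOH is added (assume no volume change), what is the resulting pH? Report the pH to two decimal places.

After neutralization: n(ClCH2COOH) = 0.171 mol, n(ClCH2COO-) = 0.617 mol.
pKa = −log(1.2 × 10^-3) = 2.921
Henderson–Hasselbalch with mole ratio 0.617/0.171: pH = 2.921 + (+0.557)

pH = 3.48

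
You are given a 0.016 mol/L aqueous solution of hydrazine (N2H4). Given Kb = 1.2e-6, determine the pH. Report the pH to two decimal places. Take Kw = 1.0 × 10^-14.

N2H4 + H2O ⇌ N2H5+ + OH-
Let x = [OH-] at equilibrium. Kb = x²/(0.016 − x).
Since Kb ≪ C₀, x ≈ √(Kb·C₀) = 1.39 × 10^-4 M.
Check: 0.87% ionized — well under 5%, approximation valid.
pOH = −log(1.39 × 10^-4) = 3.86; pH = 14.00 − 3.86 = 10.14

pH = 10.14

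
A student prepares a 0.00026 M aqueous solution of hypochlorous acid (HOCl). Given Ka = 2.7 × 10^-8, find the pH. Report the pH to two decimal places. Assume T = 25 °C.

pH = 5.58

HOCl ⇌ OCl- + H+
Ka = [H+]²/(0.00026 − [H+]) = 2.7 × 10^-8
Neglecting [H+] in the denominator: [H+] = √(2.7 × 10^-8 × 0.00026) = 2.65 × 10^-6 M
pH = −log[H+] = −log(2.65 × 10^-6) = 5.58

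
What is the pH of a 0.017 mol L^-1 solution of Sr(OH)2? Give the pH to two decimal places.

Sr(OH)2 is a strong base (each formula unit releases 2 OH-); [OH-] = 0.034 M.
pOH = -log(0.034) = 1.47
pH = 14.00 - 1.47 = 12.53

pH = 12.53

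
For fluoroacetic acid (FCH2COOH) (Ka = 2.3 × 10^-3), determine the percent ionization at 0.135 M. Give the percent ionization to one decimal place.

12.2%

FCH2COOH ⇌ FCH2COO- + H+; let x = [H+] at equilibrium.
Ka = x²/(C₀ − x); solving the quadratic gives x = 1.65 × 10^-2 M.
Fraction ionized = 1.65 × 10^-2 / 0.135 = 0.1222 → 12.2%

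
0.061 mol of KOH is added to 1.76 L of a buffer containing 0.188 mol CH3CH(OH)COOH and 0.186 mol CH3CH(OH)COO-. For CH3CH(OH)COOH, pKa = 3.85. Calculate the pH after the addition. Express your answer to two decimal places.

pH = 4.14

OH- converts CH3CH(OH)COOH to CH3CH(OH)COO-: CH3CH(OH)COOH → 0.127 mol, CH3CH(OH)COO- → 0.247 mol.
pH = pKa + log(n_CH3CH(OH)COO-/n_CH3CH(OH)COOH) = 3.85 + log(0.247/0.127) = 3.85 + (+0.289)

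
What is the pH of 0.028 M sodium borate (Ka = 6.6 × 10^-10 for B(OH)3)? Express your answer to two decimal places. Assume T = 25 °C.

pH = 10.81

B(OH)4- is the conjugate base of the weak acid B(OH)3.
Kb = Kw/Ka = 1.0×10^-14 / 6.6 × 10^-10 = 1.52 × 10^-5
From the ICE table, Kb = [OH-]²/(0.028 − [OH-]) = 1.52 × 10^-5.
Since Kb ≪ C₀, [OH-] ≈ √(Kb·C₀) = 6.52 × 10^-4 M.
([OH-]/C₀ = 2.3% < 5%, so the approximation holds.)
pOH = 3.19, so pH = 14.00 − pOH = 10.81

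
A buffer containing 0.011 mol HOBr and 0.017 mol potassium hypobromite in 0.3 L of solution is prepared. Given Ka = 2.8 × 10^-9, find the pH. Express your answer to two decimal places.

pKa = −log(2.8 × 10^-9) = 8.553
Using pH = pKa + log([base]/[acid]) with [base]/[acid] = 0.017/0.011:
pH = 8.553 + (+0.189) = 8.74

pH = 8.74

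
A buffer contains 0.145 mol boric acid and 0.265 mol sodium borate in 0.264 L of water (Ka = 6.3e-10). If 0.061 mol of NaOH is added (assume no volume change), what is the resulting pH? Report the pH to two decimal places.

pH = 9.79

After neutralization: n(B(OH)3) = 0.084 mol, n(B(OH)4-) = 0.326 mol.
pKa = −log(6.3 × 10^-10) = 9.201
pH = pKa + log(n_B(OH)4-/n_B(OH)3) = 9.201 + log(0.326/0.084) = 9.201 + (+0.589)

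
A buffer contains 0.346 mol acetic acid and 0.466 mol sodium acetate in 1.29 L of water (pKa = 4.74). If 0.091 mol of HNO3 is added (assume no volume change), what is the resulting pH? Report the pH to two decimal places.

pH = 4.67

After neutralization: n(CH3COOH) = 0.437 mol, n(CH3COO-) = 0.375 mol.
pH = pKa + log(n_CH3COO-/n_CH3COOH) = 4.74 + log(0.375/0.437) = 4.74 + (-0.066)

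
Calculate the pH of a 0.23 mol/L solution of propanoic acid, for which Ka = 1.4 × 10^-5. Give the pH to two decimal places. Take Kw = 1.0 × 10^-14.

CH3CH2COOH ⇌ CH3CH2COO- + H+
Ka = [H+]²/(0.23 − [H+]) = 1.4 × 10^-5
Since Ka ≪ C₀, [H+] ≈ √(Ka·C₀) = 1.79 × 10^-3 M.
([H+]/C₀ = 0.78% < 5%, so the approximation holds.)
pH = −log(1.79 × 10^-3) = 2.75

pH = 2.75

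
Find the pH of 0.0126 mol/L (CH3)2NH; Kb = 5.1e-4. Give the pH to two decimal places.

(CH3)2NH + H2O ⇌ (CH3)2NH2+ + OH-
Let x = [OH-] at equilibrium. Kb = x²/(0.0126 − x).
The 5% rule fails; solving x² + Kb·x − Kb·C₀ = 0 exactly:
x = [−0.00051 + √(0.00051² + 2.57e-05)]/2 = 2.29 × 10^-3 M
pOH = 2.64, so pH = 14.00 − pOH = 11.36

pH = 11.36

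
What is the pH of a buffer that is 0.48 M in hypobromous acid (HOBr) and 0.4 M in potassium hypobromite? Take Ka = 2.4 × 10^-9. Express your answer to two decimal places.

pKa = −log(2.4 × 10^-9) = 8.620
Henderson–Hasselbalch: pH = pKa + log([OBr-]/[HOBr]) = 8.620 + log(0.4/0.48)
pH = 8.620 + (-0.079) = 8.54

pH = 8.54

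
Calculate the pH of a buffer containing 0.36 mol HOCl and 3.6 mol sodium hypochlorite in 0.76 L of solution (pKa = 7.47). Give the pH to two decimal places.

Henderson–Hasselbalch: pH = pKa + log([OCl-]/[HOCl]) = 7.47 + log(3.6/0.36)
pH = 7.47 + (+1.000) = 8.47

pH = 8.47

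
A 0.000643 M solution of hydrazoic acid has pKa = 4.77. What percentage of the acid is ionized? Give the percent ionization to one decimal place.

15.0%

HN3 ⇌ N3- + H+; let x = [H+] at equilibrium.
Ka = 10^(−4.77) = 1.70 × 10^-5
Solve x² + 1.7e-05x − 1.09e-08 = 0 → x = 9.64 × 10^-5 M
% ionization = x/C₀ × 100% = 9.64 × 10^-5/0.000643 × 100% = 15.0%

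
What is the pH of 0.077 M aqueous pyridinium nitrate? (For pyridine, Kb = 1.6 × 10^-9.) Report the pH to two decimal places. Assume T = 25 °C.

C5H5NH+ is the conjugate acid of the weak base C5H5N.
Ka = Kw/Kb = 1.0×10^-14 / 1.6 × 10^-9 = 6.25 × 10^-6
From the ICE table, Ka = [H+]²/(0.077 − [H+]) = 6.25 × 10^-6.
Assume [H+] ≪ 0.077: [H+] ≈ √(6.25 × 10^-6 × 0.077) = 6.94 × 10^-4 M
pH = −log[H+] = −log(6.94 × 10^-4) = 3.16

pH = 3.16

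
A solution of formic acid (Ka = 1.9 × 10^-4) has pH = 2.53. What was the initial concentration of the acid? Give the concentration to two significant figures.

[H+] = 10^(-2.53) = 2.95 × 10^-3 M = x
Ka = x²/(C₀ − x) ⇒ C₀ = x + x²/Ka
C₀ = 2.95 × 10^-3 + (2.95 × 10^-3)²/(1.9 × 10^-4) = 4.88 × 10^-2 M

C₀ = 4.9 × 10^-2 M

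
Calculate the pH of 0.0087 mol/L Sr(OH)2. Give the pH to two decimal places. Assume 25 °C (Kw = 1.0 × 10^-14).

Sr(OH)2 is a strong base (each formula unit releases 2 OH-); [OH-] = 0.0174 M.
pOH = -log(0.0174) = 1.76
pH = 14.00 - 1.76 = 12.24

pH = 12.24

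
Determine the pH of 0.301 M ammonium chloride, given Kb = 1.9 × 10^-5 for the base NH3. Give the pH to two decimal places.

pH = 4.90

NH4+ is the conjugate acid of the weak base NH3.
Ka = Kw/Kb = 1.0×10^-14 / 1.9 × 10^-5 = 5.26 × 10^-10
Ka = [H+]²/(0.301 − [H+]) = 5.26 × 10^-10
Since Ka ≪ C₀, [H+] ≈ √(Ka·C₀) = 1.26 × 10^-5 M.
pH = −log[H+] = −log(1.26 × 10^-5) = 4.90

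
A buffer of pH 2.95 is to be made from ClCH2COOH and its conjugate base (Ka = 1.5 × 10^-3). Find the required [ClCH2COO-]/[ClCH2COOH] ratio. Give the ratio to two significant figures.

ratio = 1.3

pKa = -log(1.5 × 10^-3) = 2.824
pH = pKa + log(r) ⇒ log(r) = 2.95 − 2.824 = +0.126
r = [ClCH2COO-]/[ClCH2COOH] = 10^(+0.126) = 1.34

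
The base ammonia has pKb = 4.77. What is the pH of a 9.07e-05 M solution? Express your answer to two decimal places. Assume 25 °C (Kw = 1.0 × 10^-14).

NH3 + H2O ⇌ NH4+ + OH-
Kb = 10^(−4.77) = 1.70 × 10^-5
Kb = x²/(9.07e-05 − x) = 1.70 × 10^-5
Here C₀/Kb ≈ 5.34, so the small-x approximation fails. Use the quadratic:
x = [−1.7e-05 + √(1.7e-05² + 6.17e-09)]/2 = 3.17 × 10^-5 M
pOH = 4.50, so pH = 14.00 − pOH = 9.50

pH = 9.50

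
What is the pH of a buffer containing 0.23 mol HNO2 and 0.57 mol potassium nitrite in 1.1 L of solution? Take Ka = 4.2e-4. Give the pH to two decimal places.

pKa = −log(4.2 × 10^-4) = 3.377
Using pH = pKa + log([base]/[acid]) with [base]/[acid] = 0.57/0.23:
pH = 3.377 + (+0.394) = 3.77

pH = 3.77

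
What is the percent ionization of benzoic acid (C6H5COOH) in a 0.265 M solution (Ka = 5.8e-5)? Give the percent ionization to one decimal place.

C6H5COOH ⇌ C6H5COO- + H+; let x = [H+] at equilibrium.
x ≈ √(Ka·C₀) = √(5.8 × 10^-5 × 0.265) = 3.92 × 10^-3 M
Fraction ionized = 3.92 × 10^-3 / 0.265 = 0.0148 → 1.5%

1.5%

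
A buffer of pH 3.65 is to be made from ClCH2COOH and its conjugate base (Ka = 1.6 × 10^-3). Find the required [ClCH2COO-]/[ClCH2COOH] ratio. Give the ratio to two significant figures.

ratio = 7.1

pKa = -log(1.6 × 10^-3) = 2.796
pH = pKa + log(r) ⇒ log(r) = 3.65 − 2.796 = +0.854
r = [ClCH2COO-]/[ClCH2COOH] = 10^(+0.854) = 7.14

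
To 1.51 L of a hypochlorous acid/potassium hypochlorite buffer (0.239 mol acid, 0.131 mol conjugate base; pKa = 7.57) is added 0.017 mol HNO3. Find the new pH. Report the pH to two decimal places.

Added H+ converts OCl- to HOCl: HOCl → 0.256 mol, OCl- → 0.114 mol.
Henderson–Hasselbalch with mole ratio 0.114/0.256: pH = 7.57 + (-0.351)

pH = 7.22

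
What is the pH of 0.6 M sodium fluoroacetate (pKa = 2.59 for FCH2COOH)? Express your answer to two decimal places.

FCH2COO- is the conjugate base of the weak acid FCH2COOH.
Ka = 10^(−2.59) = 2.57 × 10^-3
Kb = Kw/Ka = 1.0×10^-14 / 2.57 × 10^-3 = 3.89 × 10^-12
From the ICE table, Kb = [OH-]²/(0.6 − [OH-]) = 3.89 × 10^-12.
Assume [OH-] ≪ 0.6: [OH-] ≈ √(3.89 × 10^-12 × 0.6) = 1.53 × 10^-6 M
pOH = 5.82, so pH = 14.00 − pOH = 8.18

pH = 8.18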